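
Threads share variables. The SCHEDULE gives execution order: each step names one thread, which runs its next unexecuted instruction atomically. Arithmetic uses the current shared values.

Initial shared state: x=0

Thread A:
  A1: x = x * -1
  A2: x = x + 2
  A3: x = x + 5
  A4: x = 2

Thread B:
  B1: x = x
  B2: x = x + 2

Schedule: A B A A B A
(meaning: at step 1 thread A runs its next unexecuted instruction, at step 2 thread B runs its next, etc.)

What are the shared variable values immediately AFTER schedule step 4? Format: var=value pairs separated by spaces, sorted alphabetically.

Step 1: thread A executes A1 (x = x * -1). Shared: x=0. PCs: A@1 B@0
Step 2: thread B executes B1 (x = x). Shared: x=0. PCs: A@1 B@1
Step 3: thread A executes A2 (x = x + 2). Shared: x=2. PCs: A@2 B@1
Step 4: thread A executes A3 (x = x + 5). Shared: x=7. PCs: A@3 B@1

Answer: x=7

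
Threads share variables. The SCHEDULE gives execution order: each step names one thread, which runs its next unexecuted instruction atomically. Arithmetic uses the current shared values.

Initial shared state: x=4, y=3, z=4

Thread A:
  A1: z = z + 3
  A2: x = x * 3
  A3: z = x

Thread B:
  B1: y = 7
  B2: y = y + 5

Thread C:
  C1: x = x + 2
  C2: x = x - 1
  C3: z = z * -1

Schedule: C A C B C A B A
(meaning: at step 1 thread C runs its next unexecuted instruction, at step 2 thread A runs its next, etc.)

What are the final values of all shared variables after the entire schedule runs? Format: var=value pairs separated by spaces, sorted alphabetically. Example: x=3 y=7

Step 1: thread C executes C1 (x = x + 2). Shared: x=6 y=3 z=4. PCs: A@0 B@0 C@1
Step 2: thread A executes A1 (z = z + 3). Shared: x=6 y=3 z=7. PCs: A@1 B@0 C@1
Step 3: thread C executes C2 (x = x - 1). Shared: x=5 y=3 z=7. PCs: A@1 B@0 C@2
Step 4: thread B executes B1 (y = 7). Shared: x=5 y=7 z=7. PCs: A@1 B@1 C@2
Step 5: thread C executes C3 (z = z * -1). Shared: x=5 y=7 z=-7. PCs: A@1 B@1 C@3
Step 6: thread A executes A2 (x = x * 3). Shared: x=15 y=7 z=-7. PCs: A@2 B@1 C@3
Step 7: thread B executes B2 (y = y + 5). Shared: x=15 y=12 z=-7. PCs: A@2 B@2 C@3
Step 8: thread A executes A3 (z = x). Shared: x=15 y=12 z=15. PCs: A@3 B@2 C@3

Answer: x=15 y=12 z=15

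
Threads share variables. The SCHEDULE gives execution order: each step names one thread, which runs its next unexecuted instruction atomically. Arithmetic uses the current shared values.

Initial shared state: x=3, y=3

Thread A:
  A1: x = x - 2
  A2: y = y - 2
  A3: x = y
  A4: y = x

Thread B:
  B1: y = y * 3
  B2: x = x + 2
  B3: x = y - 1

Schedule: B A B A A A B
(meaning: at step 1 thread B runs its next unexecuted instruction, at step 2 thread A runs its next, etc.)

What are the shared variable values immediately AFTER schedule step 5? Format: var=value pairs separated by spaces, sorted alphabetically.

Answer: x=7 y=7

Derivation:
Step 1: thread B executes B1 (y = y * 3). Shared: x=3 y=9. PCs: A@0 B@1
Step 2: thread A executes A1 (x = x - 2). Shared: x=1 y=9. PCs: A@1 B@1
Step 3: thread B executes B2 (x = x + 2). Shared: x=3 y=9. PCs: A@1 B@2
Step 4: thread A executes A2 (y = y - 2). Shared: x=3 y=7. PCs: A@2 B@2
Step 5: thread A executes A3 (x = y). Shared: x=7 y=7. PCs: A@3 B@2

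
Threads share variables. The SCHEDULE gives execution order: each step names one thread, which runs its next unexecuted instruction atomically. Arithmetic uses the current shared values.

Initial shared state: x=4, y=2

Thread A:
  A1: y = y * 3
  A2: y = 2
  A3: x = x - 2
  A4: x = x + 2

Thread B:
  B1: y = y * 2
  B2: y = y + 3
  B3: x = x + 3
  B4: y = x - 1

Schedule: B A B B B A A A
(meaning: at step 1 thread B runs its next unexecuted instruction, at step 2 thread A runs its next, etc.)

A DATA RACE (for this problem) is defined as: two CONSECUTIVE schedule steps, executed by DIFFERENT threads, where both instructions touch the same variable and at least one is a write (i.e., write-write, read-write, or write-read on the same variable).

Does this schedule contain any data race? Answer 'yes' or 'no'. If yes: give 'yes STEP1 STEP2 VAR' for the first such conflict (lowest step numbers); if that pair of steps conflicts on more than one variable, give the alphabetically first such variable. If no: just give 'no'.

Steps 1,2: B(y = y * 2) vs A(y = y * 3). RACE on y (W-W).
Steps 2,3: A(y = y * 3) vs B(y = y + 3). RACE on y (W-W).
Steps 3,4: same thread (B). No race.
Steps 4,5: same thread (B). No race.
Steps 5,6: B(y = x - 1) vs A(y = 2). RACE on y (W-W).
Steps 6,7: same thread (A). No race.
Steps 7,8: same thread (A). No race.
First conflict at steps 1,2.

Answer: yes 1 2 y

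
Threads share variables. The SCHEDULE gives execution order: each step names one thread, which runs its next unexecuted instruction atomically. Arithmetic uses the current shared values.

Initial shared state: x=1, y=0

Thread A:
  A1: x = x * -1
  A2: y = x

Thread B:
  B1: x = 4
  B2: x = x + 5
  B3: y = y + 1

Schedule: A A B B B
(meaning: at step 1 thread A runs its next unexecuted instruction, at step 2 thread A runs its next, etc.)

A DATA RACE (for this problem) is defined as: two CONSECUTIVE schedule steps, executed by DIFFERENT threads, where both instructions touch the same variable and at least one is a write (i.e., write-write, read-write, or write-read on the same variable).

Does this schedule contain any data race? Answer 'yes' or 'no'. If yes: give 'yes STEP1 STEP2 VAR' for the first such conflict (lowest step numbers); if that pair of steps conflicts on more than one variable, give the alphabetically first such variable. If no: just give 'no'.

Answer: yes 2 3 x

Derivation:
Steps 1,2: same thread (A). No race.
Steps 2,3: A(y = x) vs B(x = 4). RACE on x (R-W).
Steps 3,4: same thread (B). No race.
Steps 4,5: same thread (B). No race.
First conflict at steps 2,3.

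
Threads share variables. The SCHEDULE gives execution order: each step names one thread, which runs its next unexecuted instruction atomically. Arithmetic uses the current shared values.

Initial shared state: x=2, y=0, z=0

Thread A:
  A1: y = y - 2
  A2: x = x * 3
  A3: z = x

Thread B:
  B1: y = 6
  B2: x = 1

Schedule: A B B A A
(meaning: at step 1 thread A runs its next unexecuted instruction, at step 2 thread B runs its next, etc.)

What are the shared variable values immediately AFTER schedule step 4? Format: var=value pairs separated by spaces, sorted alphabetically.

Step 1: thread A executes A1 (y = y - 2). Shared: x=2 y=-2 z=0. PCs: A@1 B@0
Step 2: thread B executes B1 (y = 6). Shared: x=2 y=6 z=0. PCs: A@1 B@1
Step 3: thread B executes B2 (x = 1). Shared: x=1 y=6 z=0. PCs: A@1 B@2
Step 4: thread A executes A2 (x = x * 3). Shared: x=3 y=6 z=0. PCs: A@2 B@2

Answer: x=3 y=6 z=0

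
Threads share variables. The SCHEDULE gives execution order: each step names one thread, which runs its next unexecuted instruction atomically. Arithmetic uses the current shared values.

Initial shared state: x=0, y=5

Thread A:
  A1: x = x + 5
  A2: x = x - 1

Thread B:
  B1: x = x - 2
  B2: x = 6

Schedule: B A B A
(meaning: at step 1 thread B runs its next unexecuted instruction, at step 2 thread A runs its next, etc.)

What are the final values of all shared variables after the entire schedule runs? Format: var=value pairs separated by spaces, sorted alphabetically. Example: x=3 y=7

Step 1: thread B executes B1 (x = x - 2). Shared: x=-2 y=5. PCs: A@0 B@1
Step 2: thread A executes A1 (x = x + 5). Shared: x=3 y=5. PCs: A@1 B@1
Step 3: thread B executes B2 (x = 6). Shared: x=6 y=5. PCs: A@1 B@2
Step 4: thread A executes A2 (x = x - 1). Shared: x=5 y=5. PCs: A@2 B@2

Answer: x=5 y=5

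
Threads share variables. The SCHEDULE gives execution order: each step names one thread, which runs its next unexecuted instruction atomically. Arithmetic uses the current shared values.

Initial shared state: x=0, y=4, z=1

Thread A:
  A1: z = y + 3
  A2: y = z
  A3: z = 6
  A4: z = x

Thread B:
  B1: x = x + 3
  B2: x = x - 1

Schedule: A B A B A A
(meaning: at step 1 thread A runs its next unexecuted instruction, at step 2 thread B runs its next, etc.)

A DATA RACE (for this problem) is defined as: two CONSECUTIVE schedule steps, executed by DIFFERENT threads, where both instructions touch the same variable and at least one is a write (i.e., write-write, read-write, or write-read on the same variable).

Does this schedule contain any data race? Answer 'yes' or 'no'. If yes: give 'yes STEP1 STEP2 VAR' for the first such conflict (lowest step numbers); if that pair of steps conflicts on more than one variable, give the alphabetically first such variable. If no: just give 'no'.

Steps 1,2: A(r=y,w=z) vs B(r=x,w=x). No conflict.
Steps 2,3: B(r=x,w=x) vs A(r=z,w=y). No conflict.
Steps 3,4: A(r=z,w=y) vs B(r=x,w=x). No conflict.
Steps 4,5: B(r=x,w=x) vs A(r=-,w=z). No conflict.
Steps 5,6: same thread (A). No race.

Answer: no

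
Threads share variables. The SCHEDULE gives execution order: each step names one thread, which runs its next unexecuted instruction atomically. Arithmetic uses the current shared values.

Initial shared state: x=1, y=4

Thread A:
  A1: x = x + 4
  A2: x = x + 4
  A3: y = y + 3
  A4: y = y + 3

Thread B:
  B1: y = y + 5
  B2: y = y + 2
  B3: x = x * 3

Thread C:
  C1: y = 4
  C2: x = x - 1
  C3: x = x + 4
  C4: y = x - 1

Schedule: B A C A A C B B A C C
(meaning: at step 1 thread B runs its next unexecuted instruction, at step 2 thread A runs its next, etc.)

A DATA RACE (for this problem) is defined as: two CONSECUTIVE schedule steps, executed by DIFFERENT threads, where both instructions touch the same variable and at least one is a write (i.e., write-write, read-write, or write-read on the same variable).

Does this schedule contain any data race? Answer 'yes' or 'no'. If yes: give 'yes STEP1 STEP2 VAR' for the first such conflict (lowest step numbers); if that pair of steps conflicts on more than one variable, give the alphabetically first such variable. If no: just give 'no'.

Steps 1,2: B(r=y,w=y) vs A(r=x,w=x). No conflict.
Steps 2,3: A(r=x,w=x) vs C(r=-,w=y). No conflict.
Steps 3,4: C(r=-,w=y) vs A(r=x,w=x). No conflict.
Steps 4,5: same thread (A). No race.
Steps 5,6: A(r=y,w=y) vs C(r=x,w=x). No conflict.
Steps 6,7: C(r=x,w=x) vs B(r=y,w=y). No conflict.
Steps 7,8: same thread (B). No race.
Steps 8,9: B(r=x,w=x) vs A(r=y,w=y). No conflict.
Steps 9,10: A(r=y,w=y) vs C(r=x,w=x). No conflict.
Steps 10,11: same thread (C). No race.

Answer: no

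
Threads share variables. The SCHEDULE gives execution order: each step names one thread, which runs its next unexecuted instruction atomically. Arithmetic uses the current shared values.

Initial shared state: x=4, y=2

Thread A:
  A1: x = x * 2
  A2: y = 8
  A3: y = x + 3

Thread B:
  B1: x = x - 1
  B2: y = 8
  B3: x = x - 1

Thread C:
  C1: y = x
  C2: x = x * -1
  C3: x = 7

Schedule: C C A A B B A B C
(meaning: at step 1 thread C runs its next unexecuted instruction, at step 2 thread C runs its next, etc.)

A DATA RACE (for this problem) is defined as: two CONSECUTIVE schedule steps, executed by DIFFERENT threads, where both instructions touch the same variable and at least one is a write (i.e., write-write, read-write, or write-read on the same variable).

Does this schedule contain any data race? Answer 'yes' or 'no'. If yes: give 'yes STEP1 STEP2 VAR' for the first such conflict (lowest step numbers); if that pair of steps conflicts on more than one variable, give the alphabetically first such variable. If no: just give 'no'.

Answer: yes 2 3 x

Derivation:
Steps 1,2: same thread (C). No race.
Steps 2,3: C(x = x * -1) vs A(x = x * 2). RACE on x (W-W).
Steps 3,4: same thread (A). No race.
Steps 4,5: A(r=-,w=y) vs B(r=x,w=x). No conflict.
Steps 5,6: same thread (B). No race.
Steps 6,7: B(y = 8) vs A(y = x + 3). RACE on y (W-W).
Steps 7,8: A(y = x + 3) vs B(x = x - 1). RACE on x (R-W).
Steps 8,9: B(x = x - 1) vs C(x = 7). RACE on x (W-W).
First conflict at steps 2,3.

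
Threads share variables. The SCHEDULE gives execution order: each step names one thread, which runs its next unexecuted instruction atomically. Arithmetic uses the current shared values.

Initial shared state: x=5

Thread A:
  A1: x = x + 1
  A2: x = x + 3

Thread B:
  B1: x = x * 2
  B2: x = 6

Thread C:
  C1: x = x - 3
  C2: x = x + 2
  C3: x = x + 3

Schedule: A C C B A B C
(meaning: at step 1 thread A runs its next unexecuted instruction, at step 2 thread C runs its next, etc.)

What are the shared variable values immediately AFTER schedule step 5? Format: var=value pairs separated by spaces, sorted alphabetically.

Step 1: thread A executes A1 (x = x + 1). Shared: x=6. PCs: A@1 B@0 C@0
Step 2: thread C executes C1 (x = x - 3). Shared: x=3. PCs: A@1 B@0 C@1
Step 3: thread C executes C2 (x = x + 2). Shared: x=5. PCs: A@1 B@0 C@2
Step 4: thread B executes B1 (x = x * 2). Shared: x=10. PCs: A@1 B@1 C@2
Step 5: thread A executes A2 (x = x + 3). Shared: x=13. PCs: A@2 B@1 C@2

Answer: x=13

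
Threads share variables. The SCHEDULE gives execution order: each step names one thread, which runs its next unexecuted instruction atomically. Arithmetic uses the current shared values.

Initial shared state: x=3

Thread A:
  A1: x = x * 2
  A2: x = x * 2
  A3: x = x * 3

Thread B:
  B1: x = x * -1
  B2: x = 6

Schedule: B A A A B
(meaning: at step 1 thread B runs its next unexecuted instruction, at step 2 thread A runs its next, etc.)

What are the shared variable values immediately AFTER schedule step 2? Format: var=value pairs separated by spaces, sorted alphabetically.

Step 1: thread B executes B1 (x = x * -1). Shared: x=-3. PCs: A@0 B@1
Step 2: thread A executes A1 (x = x * 2). Shared: x=-6. PCs: A@1 B@1

Answer: x=-6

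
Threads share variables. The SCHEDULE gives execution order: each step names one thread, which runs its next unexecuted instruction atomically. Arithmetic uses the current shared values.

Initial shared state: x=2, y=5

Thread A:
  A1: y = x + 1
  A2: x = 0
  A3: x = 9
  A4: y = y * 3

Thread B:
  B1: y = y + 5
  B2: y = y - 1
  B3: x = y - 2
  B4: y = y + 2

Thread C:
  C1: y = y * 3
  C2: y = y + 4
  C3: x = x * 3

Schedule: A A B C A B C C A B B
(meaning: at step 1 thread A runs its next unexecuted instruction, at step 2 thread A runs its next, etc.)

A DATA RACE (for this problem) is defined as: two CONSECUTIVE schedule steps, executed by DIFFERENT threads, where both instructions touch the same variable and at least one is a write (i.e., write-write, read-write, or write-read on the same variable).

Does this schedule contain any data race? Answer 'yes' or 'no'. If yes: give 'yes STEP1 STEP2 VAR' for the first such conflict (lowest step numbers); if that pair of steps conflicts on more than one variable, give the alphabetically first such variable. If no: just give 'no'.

Answer: yes 3 4 y

Derivation:
Steps 1,2: same thread (A). No race.
Steps 2,3: A(r=-,w=x) vs B(r=y,w=y). No conflict.
Steps 3,4: B(y = y + 5) vs C(y = y * 3). RACE on y (W-W).
Steps 4,5: C(r=y,w=y) vs A(r=-,w=x). No conflict.
Steps 5,6: A(r=-,w=x) vs B(r=y,w=y). No conflict.
Steps 6,7: B(y = y - 1) vs C(y = y + 4). RACE on y (W-W).
Steps 7,8: same thread (C). No race.
Steps 8,9: C(r=x,w=x) vs A(r=y,w=y). No conflict.
Steps 9,10: A(y = y * 3) vs B(x = y - 2). RACE on y (W-R).
Steps 10,11: same thread (B). No race.
First conflict at steps 3,4.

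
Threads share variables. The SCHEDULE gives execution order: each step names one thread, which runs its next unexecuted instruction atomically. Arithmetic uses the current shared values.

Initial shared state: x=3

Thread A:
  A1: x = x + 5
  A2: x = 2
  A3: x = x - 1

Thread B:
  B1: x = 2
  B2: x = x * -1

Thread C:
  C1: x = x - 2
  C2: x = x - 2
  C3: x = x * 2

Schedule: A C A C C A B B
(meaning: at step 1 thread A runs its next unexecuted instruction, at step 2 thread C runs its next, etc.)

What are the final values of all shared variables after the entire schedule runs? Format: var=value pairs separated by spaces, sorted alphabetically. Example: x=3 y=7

Answer: x=-2

Derivation:
Step 1: thread A executes A1 (x = x + 5). Shared: x=8. PCs: A@1 B@0 C@0
Step 2: thread C executes C1 (x = x - 2). Shared: x=6. PCs: A@1 B@0 C@1
Step 3: thread A executes A2 (x = 2). Shared: x=2. PCs: A@2 B@0 C@1
Step 4: thread C executes C2 (x = x - 2). Shared: x=0. PCs: A@2 B@0 C@2
Step 5: thread C executes C3 (x = x * 2). Shared: x=0. PCs: A@2 B@0 C@3
Step 6: thread A executes A3 (x = x - 1). Shared: x=-1. PCs: A@3 B@0 C@3
Step 7: thread B executes B1 (x = 2). Shared: x=2. PCs: A@3 B@1 C@3
Step 8: thread B executes B2 (x = x * -1). Shared: x=-2. PCs: A@3 B@2 C@3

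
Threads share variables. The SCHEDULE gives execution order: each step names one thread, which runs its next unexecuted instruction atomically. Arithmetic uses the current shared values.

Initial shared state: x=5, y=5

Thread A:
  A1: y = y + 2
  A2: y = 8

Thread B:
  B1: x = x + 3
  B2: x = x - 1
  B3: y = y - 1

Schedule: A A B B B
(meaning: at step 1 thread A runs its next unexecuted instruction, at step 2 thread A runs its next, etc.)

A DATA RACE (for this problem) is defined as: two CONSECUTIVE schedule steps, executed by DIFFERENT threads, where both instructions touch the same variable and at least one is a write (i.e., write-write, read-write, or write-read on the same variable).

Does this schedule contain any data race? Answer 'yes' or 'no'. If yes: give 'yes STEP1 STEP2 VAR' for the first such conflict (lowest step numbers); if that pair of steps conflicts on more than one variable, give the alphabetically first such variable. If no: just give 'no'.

Steps 1,2: same thread (A). No race.
Steps 2,3: A(r=-,w=y) vs B(r=x,w=x). No conflict.
Steps 3,4: same thread (B). No race.
Steps 4,5: same thread (B). No race.

Answer: no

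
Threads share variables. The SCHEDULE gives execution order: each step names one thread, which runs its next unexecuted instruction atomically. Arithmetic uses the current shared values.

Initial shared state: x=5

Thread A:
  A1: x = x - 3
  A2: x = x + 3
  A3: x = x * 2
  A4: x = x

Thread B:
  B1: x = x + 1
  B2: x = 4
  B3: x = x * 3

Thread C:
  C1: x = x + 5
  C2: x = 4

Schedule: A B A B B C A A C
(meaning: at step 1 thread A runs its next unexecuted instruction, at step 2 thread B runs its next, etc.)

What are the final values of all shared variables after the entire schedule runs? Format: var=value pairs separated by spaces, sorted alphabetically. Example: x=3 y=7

Step 1: thread A executes A1 (x = x - 3). Shared: x=2. PCs: A@1 B@0 C@0
Step 2: thread B executes B1 (x = x + 1). Shared: x=3. PCs: A@1 B@1 C@0
Step 3: thread A executes A2 (x = x + 3). Shared: x=6. PCs: A@2 B@1 C@0
Step 4: thread B executes B2 (x = 4). Shared: x=4. PCs: A@2 B@2 C@0
Step 5: thread B executes B3 (x = x * 3). Shared: x=12. PCs: A@2 B@3 C@0
Step 6: thread C executes C1 (x = x + 5). Shared: x=17. PCs: A@2 B@3 C@1
Step 7: thread A executes A3 (x = x * 2). Shared: x=34. PCs: A@3 B@3 C@1
Step 8: thread A executes A4 (x = x). Shared: x=34. PCs: A@4 B@3 C@1
Step 9: thread C executes C2 (x = 4). Shared: x=4. PCs: A@4 B@3 C@2

Answer: x=4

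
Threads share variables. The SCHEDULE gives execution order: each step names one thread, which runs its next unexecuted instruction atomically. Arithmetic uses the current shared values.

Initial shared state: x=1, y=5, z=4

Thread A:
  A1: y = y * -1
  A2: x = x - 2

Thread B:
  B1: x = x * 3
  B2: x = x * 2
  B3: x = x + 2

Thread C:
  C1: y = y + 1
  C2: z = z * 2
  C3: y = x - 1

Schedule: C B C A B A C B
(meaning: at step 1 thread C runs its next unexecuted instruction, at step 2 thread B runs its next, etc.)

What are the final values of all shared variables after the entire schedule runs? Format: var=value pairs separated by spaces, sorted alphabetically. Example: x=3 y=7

Answer: x=6 y=3 z=8

Derivation:
Step 1: thread C executes C1 (y = y + 1). Shared: x=1 y=6 z=4. PCs: A@0 B@0 C@1
Step 2: thread B executes B1 (x = x * 3). Shared: x=3 y=6 z=4. PCs: A@0 B@1 C@1
Step 3: thread C executes C2 (z = z * 2). Shared: x=3 y=6 z=8. PCs: A@0 B@1 C@2
Step 4: thread A executes A1 (y = y * -1). Shared: x=3 y=-6 z=8. PCs: A@1 B@1 C@2
Step 5: thread B executes B2 (x = x * 2). Shared: x=6 y=-6 z=8. PCs: A@1 B@2 C@2
Step 6: thread A executes A2 (x = x - 2). Shared: x=4 y=-6 z=8. PCs: A@2 B@2 C@2
Step 7: thread C executes C3 (y = x - 1). Shared: x=4 y=3 z=8. PCs: A@2 B@2 C@3
Step 8: thread B executes B3 (x = x + 2). Shared: x=6 y=3 z=8. PCs: A@2 B@3 C@3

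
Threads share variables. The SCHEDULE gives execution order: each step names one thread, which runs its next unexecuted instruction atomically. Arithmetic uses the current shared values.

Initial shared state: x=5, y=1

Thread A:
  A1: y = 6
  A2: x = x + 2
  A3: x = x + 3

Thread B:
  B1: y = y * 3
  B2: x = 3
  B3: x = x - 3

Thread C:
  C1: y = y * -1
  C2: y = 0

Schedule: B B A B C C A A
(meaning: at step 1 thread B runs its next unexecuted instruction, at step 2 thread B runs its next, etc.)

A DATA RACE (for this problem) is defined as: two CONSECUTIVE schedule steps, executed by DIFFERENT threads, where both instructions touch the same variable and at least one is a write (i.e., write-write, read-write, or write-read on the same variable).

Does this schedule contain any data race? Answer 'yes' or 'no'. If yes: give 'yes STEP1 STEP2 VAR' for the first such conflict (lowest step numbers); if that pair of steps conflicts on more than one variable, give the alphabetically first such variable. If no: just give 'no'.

Answer: no

Derivation:
Steps 1,2: same thread (B). No race.
Steps 2,3: B(r=-,w=x) vs A(r=-,w=y). No conflict.
Steps 3,4: A(r=-,w=y) vs B(r=x,w=x). No conflict.
Steps 4,5: B(r=x,w=x) vs C(r=y,w=y). No conflict.
Steps 5,6: same thread (C). No race.
Steps 6,7: C(r=-,w=y) vs A(r=x,w=x). No conflict.
Steps 7,8: same thread (A). No race.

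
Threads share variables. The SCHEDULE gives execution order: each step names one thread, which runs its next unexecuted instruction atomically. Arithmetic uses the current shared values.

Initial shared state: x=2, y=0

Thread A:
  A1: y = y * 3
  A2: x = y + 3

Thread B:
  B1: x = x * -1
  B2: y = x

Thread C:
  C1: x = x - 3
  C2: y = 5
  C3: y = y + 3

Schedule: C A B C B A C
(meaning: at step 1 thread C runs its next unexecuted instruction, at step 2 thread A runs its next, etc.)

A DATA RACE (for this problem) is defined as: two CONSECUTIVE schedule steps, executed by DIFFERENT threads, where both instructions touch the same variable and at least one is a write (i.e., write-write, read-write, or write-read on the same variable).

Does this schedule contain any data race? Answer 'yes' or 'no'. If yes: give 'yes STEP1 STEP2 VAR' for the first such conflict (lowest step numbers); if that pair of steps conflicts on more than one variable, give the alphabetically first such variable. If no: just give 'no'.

Answer: yes 4 5 y

Derivation:
Steps 1,2: C(r=x,w=x) vs A(r=y,w=y). No conflict.
Steps 2,3: A(r=y,w=y) vs B(r=x,w=x). No conflict.
Steps 3,4: B(r=x,w=x) vs C(r=-,w=y). No conflict.
Steps 4,5: C(y = 5) vs B(y = x). RACE on y (W-W).
Steps 5,6: B(y = x) vs A(x = y + 3). RACE on x (R-W), y (W-R). Multiple vars; alphabetically first is x.
Steps 6,7: A(x = y + 3) vs C(y = y + 3). RACE on y (R-W).
First conflict at steps 4,5.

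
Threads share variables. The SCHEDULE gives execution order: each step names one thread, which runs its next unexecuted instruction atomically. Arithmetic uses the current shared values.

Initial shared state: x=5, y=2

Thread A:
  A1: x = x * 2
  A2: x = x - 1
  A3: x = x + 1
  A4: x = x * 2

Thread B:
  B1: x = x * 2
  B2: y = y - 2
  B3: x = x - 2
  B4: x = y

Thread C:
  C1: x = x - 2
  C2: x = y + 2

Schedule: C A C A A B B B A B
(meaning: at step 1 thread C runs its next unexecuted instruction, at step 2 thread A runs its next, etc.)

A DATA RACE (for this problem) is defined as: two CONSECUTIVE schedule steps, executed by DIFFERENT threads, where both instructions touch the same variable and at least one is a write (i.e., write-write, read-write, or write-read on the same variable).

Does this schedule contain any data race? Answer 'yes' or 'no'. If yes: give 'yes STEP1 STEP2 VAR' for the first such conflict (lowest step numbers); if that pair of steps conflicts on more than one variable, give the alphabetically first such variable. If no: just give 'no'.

Steps 1,2: C(x = x - 2) vs A(x = x * 2). RACE on x (W-W).
Steps 2,3: A(x = x * 2) vs C(x = y + 2). RACE on x (W-W).
Steps 3,4: C(x = y + 2) vs A(x = x - 1). RACE on x (W-W).
Steps 4,5: same thread (A). No race.
Steps 5,6: A(x = x + 1) vs B(x = x * 2). RACE on x (W-W).
Steps 6,7: same thread (B). No race.
Steps 7,8: same thread (B). No race.
Steps 8,9: B(x = x - 2) vs A(x = x * 2). RACE on x (W-W).
Steps 9,10: A(x = x * 2) vs B(x = y). RACE on x (W-W).
First conflict at steps 1,2.

Answer: yes 1 2 x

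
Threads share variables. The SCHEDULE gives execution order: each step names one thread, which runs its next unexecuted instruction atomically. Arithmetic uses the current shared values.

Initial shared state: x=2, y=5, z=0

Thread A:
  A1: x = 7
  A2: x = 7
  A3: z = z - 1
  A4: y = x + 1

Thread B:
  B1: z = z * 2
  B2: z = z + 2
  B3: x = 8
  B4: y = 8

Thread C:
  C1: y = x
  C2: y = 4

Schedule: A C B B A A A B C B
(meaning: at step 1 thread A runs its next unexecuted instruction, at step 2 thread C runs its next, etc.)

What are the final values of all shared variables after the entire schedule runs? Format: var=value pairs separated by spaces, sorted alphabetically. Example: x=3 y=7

Step 1: thread A executes A1 (x = 7). Shared: x=7 y=5 z=0. PCs: A@1 B@0 C@0
Step 2: thread C executes C1 (y = x). Shared: x=7 y=7 z=0. PCs: A@1 B@0 C@1
Step 3: thread B executes B1 (z = z * 2). Shared: x=7 y=7 z=0. PCs: A@1 B@1 C@1
Step 4: thread B executes B2 (z = z + 2). Shared: x=7 y=7 z=2. PCs: A@1 B@2 C@1
Step 5: thread A executes A2 (x = 7). Shared: x=7 y=7 z=2. PCs: A@2 B@2 C@1
Step 6: thread A executes A3 (z = z - 1). Shared: x=7 y=7 z=1. PCs: A@3 B@2 C@1
Step 7: thread A executes A4 (y = x + 1). Shared: x=7 y=8 z=1. PCs: A@4 B@2 C@1
Step 8: thread B executes B3 (x = 8). Shared: x=8 y=8 z=1. PCs: A@4 B@3 C@1
Step 9: thread C executes C2 (y = 4). Shared: x=8 y=4 z=1. PCs: A@4 B@3 C@2
Step 10: thread B executes B4 (y = 8). Shared: x=8 y=8 z=1. PCs: A@4 B@4 C@2

Answer: x=8 y=8 z=1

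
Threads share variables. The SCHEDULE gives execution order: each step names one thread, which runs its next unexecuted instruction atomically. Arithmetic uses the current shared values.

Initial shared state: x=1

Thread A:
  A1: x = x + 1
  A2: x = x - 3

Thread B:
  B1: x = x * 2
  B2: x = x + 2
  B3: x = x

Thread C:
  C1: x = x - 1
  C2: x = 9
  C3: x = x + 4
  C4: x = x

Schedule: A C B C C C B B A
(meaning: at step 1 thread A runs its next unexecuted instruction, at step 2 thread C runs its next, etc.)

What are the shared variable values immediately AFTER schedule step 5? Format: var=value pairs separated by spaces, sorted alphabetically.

Answer: x=13

Derivation:
Step 1: thread A executes A1 (x = x + 1). Shared: x=2. PCs: A@1 B@0 C@0
Step 2: thread C executes C1 (x = x - 1). Shared: x=1. PCs: A@1 B@0 C@1
Step 3: thread B executes B1 (x = x * 2). Shared: x=2. PCs: A@1 B@1 C@1
Step 4: thread C executes C2 (x = 9). Shared: x=9. PCs: A@1 B@1 C@2
Step 5: thread C executes C3 (x = x + 4). Shared: x=13. PCs: A@1 B@1 C@3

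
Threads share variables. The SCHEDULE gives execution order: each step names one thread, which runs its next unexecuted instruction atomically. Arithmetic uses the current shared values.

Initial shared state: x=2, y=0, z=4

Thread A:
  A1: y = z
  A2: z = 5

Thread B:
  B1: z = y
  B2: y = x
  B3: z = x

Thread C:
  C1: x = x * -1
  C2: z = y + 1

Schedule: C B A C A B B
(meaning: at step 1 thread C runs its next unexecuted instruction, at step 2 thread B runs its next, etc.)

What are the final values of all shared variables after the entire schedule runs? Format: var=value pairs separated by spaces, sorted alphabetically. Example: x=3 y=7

Answer: x=-2 y=-2 z=-2

Derivation:
Step 1: thread C executes C1 (x = x * -1). Shared: x=-2 y=0 z=4. PCs: A@0 B@0 C@1
Step 2: thread B executes B1 (z = y). Shared: x=-2 y=0 z=0. PCs: A@0 B@1 C@1
Step 3: thread A executes A1 (y = z). Shared: x=-2 y=0 z=0. PCs: A@1 B@1 C@1
Step 4: thread C executes C2 (z = y + 1). Shared: x=-2 y=0 z=1. PCs: A@1 B@1 C@2
Step 5: thread A executes A2 (z = 5). Shared: x=-2 y=0 z=5. PCs: A@2 B@1 C@2
Step 6: thread B executes B2 (y = x). Shared: x=-2 y=-2 z=5. PCs: A@2 B@2 C@2
Step 7: thread B executes B3 (z = x). Shared: x=-2 y=-2 z=-2. PCs: A@2 B@3 C@2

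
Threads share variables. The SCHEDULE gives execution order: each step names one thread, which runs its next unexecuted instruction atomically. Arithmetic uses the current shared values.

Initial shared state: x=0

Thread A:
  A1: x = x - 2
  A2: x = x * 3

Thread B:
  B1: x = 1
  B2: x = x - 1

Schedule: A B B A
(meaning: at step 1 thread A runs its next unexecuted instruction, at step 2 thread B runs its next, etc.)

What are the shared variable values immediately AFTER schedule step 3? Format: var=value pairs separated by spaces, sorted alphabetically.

Step 1: thread A executes A1 (x = x - 2). Shared: x=-2. PCs: A@1 B@0
Step 2: thread B executes B1 (x = 1). Shared: x=1. PCs: A@1 B@1
Step 3: thread B executes B2 (x = x - 1). Shared: x=0. PCs: A@1 B@2

Answer: x=0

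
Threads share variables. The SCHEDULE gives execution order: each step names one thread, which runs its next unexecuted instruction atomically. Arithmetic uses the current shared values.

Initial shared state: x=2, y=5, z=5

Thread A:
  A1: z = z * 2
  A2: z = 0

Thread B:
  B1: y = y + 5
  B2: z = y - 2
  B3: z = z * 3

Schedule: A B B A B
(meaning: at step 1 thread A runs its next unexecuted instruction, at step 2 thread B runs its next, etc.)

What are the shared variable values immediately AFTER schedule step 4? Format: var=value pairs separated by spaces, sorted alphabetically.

Answer: x=2 y=10 z=0

Derivation:
Step 1: thread A executes A1 (z = z * 2). Shared: x=2 y=5 z=10. PCs: A@1 B@0
Step 2: thread B executes B1 (y = y + 5). Shared: x=2 y=10 z=10. PCs: A@1 B@1
Step 3: thread B executes B2 (z = y - 2). Shared: x=2 y=10 z=8. PCs: A@1 B@2
Step 4: thread A executes A2 (z = 0). Shared: x=2 y=10 z=0. PCs: A@2 B@2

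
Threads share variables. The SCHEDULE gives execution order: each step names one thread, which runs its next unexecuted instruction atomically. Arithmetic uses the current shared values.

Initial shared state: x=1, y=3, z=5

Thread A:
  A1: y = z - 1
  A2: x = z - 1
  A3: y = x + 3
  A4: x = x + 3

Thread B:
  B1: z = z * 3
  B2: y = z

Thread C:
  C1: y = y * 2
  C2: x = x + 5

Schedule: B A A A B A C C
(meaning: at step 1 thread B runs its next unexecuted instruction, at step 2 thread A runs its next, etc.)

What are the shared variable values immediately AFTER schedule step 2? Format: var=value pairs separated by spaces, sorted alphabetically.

Answer: x=1 y=14 z=15

Derivation:
Step 1: thread B executes B1 (z = z * 3). Shared: x=1 y=3 z=15. PCs: A@0 B@1 C@0
Step 2: thread A executes A1 (y = z - 1). Shared: x=1 y=14 z=15. PCs: A@1 B@1 C@0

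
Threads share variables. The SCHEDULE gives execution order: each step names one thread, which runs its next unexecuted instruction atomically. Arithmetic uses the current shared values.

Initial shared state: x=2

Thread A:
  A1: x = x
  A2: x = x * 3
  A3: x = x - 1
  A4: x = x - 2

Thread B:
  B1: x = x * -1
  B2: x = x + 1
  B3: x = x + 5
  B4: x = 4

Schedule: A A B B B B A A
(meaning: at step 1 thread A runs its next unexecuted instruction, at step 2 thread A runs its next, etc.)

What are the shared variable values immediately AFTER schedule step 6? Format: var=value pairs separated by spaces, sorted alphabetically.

Step 1: thread A executes A1 (x = x). Shared: x=2. PCs: A@1 B@0
Step 2: thread A executes A2 (x = x * 3). Shared: x=6. PCs: A@2 B@0
Step 3: thread B executes B1 (x = x * -1). Shared: x=-6. PCs: A@2 B@1
Step 4: thread B executes B2 (x = x + 1). Shared: x=-5. PCs: A@2 B@2
Step 5: thread B executes B3 (x = x + 5). Shared: x=0. PCs: A@2 B@3
Step 6: thread B executes B4 (x = 4). Shared: x=4. PCs: A@2 B@4

Answer: x=4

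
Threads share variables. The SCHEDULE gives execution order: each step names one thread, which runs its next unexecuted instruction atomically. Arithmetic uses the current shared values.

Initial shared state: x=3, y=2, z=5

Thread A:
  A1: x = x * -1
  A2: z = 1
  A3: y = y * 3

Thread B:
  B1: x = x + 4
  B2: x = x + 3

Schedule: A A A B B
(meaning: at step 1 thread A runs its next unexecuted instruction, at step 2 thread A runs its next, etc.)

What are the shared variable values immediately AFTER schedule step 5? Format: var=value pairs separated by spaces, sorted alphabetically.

Step 1: thread A executes A1 (x = x * -1). Shared: x=-3 y=2 z=5. PCs: A@1 B@0
Step 2: thread A executes A2 (z = 1). Shared: x=-3 y=2 z=1. PCs: A@2 B@0
Step 3: thread A executes A3 (y = y * 3). Shared: x=-3 y=6 z=1. PCs: A@3 B@0
Step 4: thread B executes B1 (x = x + 4). Shared: x=1 y=6 z=1. PCs: A@3 B@1
Step 5: thread B executes B2 (x = x + 3). Shared: x=4 y=6 z=1. PCs: A@3 B@2

Answer: x=4 y=6 z=1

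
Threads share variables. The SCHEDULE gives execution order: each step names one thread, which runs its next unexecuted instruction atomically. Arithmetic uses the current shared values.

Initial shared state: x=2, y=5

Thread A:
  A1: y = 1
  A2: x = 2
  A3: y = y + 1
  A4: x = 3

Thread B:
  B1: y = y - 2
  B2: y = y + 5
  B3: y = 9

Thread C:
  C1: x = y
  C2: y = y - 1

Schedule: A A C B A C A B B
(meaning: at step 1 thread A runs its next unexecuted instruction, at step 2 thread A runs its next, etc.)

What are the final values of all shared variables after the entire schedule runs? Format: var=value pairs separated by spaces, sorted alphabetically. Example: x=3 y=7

Answer: x=3 y=9

Derivation:
Step 1: thread A executes A1 (y = 1). Shared: x=2 y=1. PCs: A@1 B@0 C@0
Step 2: thread A executes A2 (x = 2). Shared: x=2 y=1. PCs: A@2 B@0 C@0
Step 3: thread C executes C1 (x = y). Shared: x=1 y=1. PCs: A@2 B@0 C@1
Step 4: thread B executes B1 (y = y - 2). Shared: x=1 y=-1. PCs: A@2 B@1 C@1
Step 5: thread A executes A3 (y = y + 1). Shared: x=1 y=0. PCs: A@3 B@1 C@1
Step 6: thread C executes C2 (y = y - 1). Shared: x=1 y=-1. PCs: A@3 B@1 C@2
Step 7: thread A executes A4 (x = 3). Shared: x=3 y=-1. PCs: A@4 B@1 C@2
Step 8: thread B executes B2 (y = y + 5). Shared: x=3 y=4. PCs: A@4 B@2 C@2
Step 9: thread B executes B3 (y = 9). Shared: x=3 y=9. PCs: A@4 B@3 C@2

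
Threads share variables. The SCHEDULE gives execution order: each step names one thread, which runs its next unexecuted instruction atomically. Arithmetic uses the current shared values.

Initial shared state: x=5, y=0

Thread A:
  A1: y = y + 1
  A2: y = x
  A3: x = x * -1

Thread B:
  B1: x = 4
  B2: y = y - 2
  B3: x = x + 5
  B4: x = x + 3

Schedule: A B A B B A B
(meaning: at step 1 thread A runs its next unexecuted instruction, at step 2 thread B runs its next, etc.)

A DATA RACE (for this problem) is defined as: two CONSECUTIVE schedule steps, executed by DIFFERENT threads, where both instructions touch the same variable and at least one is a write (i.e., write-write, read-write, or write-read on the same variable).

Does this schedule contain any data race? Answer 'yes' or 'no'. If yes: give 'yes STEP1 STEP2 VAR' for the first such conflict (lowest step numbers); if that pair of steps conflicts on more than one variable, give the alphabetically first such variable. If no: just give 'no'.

Steps 1,2: A(r=y,w=y) vs B(r=-,w=x). No conflict.
Steps 2,3: B(x = 4) vs A(y = x). RACE on x (W-R).
Steps 3,4: A(y = x) vs B(y = y - 2). RACE on y (W-W).
Steps 4,5: same thread (B). No race.
Steps 5,6: B(x = x + 5) vs A(x = x * -1). RACE on x (W-W).
Steps 6,7: A(x = x * -1) vs B(x = x + 3). RACE on x (W-W).
First conflict at steps 2,3.

Answer: yes 2 3 x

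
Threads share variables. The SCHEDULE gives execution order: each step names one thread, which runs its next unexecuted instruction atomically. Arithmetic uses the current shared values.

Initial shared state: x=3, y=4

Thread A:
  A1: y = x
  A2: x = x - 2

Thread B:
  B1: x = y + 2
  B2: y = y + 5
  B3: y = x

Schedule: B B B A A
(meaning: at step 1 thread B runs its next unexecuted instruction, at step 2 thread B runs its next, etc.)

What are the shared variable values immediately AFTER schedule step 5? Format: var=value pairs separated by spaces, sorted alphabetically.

Answer: x=4 y=6

Derivation:
Step 1: thread B executes B1 (x = y + 2). Shared: x=6 y=4. PCs: A@0 B@1
Step 2: thread B executes B2 (y = y + 5). Shared: x=6 y=9. PCs: A@0 B@2
Step 3: thread B executes B3 (y = x). Shared: x=6 y=6. PCs: A@0 B@3
Step 4: thread A executes A1 (y = x). Shared: x=6 y=6. PCs: A@1 B@3
Step 5: thread A executes A2 (x = x - 2). Shared: x=4 y=6. PCs: A@2 B@3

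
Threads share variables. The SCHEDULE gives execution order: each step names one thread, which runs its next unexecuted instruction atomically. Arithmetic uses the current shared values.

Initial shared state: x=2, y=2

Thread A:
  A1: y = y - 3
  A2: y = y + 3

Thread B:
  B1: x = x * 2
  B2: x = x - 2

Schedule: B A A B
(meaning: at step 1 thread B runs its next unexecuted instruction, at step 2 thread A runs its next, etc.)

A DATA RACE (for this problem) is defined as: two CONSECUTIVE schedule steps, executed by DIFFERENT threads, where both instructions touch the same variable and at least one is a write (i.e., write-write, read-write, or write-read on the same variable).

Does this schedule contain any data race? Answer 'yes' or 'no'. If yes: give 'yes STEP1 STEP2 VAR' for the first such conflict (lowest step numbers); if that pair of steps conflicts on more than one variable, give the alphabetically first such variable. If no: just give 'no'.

Steps 1,2: B(r=x,w=x) vs A(r=y,w=y). No conflict.
Steps 2,3: same thread (A). No race.
Steps 3,4: A(r=y,w=y) vs B(r=x,w=x). No conflict.

Answer: no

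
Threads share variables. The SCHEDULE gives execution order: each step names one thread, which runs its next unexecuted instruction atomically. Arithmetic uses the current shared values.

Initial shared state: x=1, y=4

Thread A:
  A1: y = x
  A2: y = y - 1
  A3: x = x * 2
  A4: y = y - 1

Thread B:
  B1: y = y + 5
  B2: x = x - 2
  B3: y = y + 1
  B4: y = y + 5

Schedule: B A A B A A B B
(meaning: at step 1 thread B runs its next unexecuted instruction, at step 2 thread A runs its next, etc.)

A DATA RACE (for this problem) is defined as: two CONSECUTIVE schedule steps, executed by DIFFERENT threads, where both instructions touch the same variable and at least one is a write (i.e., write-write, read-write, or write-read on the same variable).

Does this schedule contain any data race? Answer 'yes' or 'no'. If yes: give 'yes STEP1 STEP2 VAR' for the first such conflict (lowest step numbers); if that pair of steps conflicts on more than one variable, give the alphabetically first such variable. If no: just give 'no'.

Steps 1,2: B(y = y + 5) vs A(y = x). RACE on y (W-W).
Steps 2,3: same thread (A). No race.
Steps 3,4: A(r=y,w=y) vs B(r=x,w=x). No conflict.
Steps 4,5: B(x = x - 2) vs A(x = x * 2). RACE on x (W-W).
Steps 5,6: same thread (A). No race.
Steps 6,7: A(y = y - 1) vs B(y = y + 1). RACE on y (W-W).
Steps 7,8: same thread (B). No race.
First conflict at steps 1,2.

Answer: yes 1 2 y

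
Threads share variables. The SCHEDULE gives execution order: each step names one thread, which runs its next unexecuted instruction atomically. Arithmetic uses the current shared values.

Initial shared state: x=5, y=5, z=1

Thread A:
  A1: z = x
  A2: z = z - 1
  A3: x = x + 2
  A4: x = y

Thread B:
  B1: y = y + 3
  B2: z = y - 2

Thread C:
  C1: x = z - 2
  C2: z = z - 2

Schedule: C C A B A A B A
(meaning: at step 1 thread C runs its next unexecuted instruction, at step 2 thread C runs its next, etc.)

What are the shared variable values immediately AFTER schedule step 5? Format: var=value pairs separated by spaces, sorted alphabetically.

Step 1: thread C executes C1 (x = z - 2). Shared: x=-1 y=5 z=1. PCs: A@0 B@0 C@1
Step 2: thread C executes C2 (z = z - 2). Shared: x=-1 y=5 z=-1. PCs: A@0 B@0 C@2
Step 3: thread A executes A1 (z = x). Shared: x=-1 y=5 z=-1. PCs: A@1 B@0 C@2
Step 4: thread B executes B1 (y = y + 3). Shared: x=-1 y=8 z=-1. PCs: A@1 B@1 C@2
Step 5: thread A executes A2 (z = z - 1). Shared: x=-1 y=8 z=-2. PCs: A@2 B@1 C@2

Answer: x=-1 y=8 z=-2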